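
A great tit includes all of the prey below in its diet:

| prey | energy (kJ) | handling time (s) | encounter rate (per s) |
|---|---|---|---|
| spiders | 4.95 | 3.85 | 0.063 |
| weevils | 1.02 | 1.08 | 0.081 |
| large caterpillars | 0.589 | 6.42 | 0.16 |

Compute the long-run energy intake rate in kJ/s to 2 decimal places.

0.21 kJ/s

Energy encountered per unit search time: 0.063×4.95 + 0.081×1.02 + 0.16×0.589 = 0.4887 kJ/s.
Handling time per unit search time: 0.063×3.85 + 0.081×1.08 + 0.16×6.42 = 1.357.
Rate = 0.4887/(1 + 1.357) = 0.2073 kJ/s.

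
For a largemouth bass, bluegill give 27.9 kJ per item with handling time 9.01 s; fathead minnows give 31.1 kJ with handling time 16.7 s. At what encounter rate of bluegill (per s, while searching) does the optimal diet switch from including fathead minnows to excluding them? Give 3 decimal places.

At the threshold, the rate on bluegill alone equals the profitability of fathead minnows: λ·27.9/(1 + λ·9.01) = 31.1/16.7 = 1.862.
Rearranging, λ(27.9 − 1.862×9.01) = 1.862, so λ = 1.862/11.12 = 0.1675 per s.

0.167 per s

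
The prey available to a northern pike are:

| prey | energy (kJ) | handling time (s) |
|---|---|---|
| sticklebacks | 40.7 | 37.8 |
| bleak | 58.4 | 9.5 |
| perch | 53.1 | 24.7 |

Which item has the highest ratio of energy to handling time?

bleak

In descending order of E/h:
bleak: 58.4/9.5 = 6.15 kJ/s
perch: 53.1/24.7 = 2.15 kJ/s
sticklebacks: 40.7/37.8 = 1.08 kJ/s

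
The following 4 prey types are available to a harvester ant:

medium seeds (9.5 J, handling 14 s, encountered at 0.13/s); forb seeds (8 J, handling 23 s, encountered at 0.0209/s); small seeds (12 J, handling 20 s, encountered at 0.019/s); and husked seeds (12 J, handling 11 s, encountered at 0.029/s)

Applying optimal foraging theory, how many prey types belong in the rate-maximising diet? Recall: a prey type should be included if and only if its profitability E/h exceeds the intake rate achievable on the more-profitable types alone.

3

E/h in descending order: husked seeds 1.09, medium seeds 0.679, small seeds 0.6, forb seeds 0.348 J/s. The optimal diet is the largest prefix of this list for which every included type satisfies E_i/h_i > R on the types above it.
Rate on top 1: 0.2638. medium seeds: 0.679 > 0.2638 → include.
Rate on top 2: 0.5043. small seeds: 0.6 > 0.5043 → include.
Rate on top 3: 0.5146. forb seeds: 0.348 < 0.5146 → exclude; stop.
Optimal diet: husked seeds, medium seeds, small seeds — 3 of 4 types.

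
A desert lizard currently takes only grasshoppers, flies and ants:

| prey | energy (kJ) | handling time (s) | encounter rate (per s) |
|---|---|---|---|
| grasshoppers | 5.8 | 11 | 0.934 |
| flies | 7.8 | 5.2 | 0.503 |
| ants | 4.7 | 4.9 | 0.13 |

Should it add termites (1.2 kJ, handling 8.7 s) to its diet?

Intake rate on the current diet: R = (0.934×5.8 + 0.503×7.8 + 0.13×4.7) / (1 + 0.934×11 + 0.503×5.2 + 0.13×4.9) = 9.952/14.53 = 0.6851 kJ/s.
Profitability of termites: 1.2/8.7 = 0.1379 kJ/s.
0.1379 < 0.6851, so adding termites would lower the average — exclude it.

No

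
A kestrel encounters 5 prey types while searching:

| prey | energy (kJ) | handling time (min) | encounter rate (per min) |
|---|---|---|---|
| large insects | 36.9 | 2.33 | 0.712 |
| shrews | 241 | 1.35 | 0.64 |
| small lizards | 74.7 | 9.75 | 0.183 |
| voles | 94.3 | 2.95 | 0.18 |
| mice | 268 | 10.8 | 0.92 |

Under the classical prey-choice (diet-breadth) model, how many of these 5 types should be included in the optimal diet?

Profitabilities (E/h, kJ/min): shrews 179, voles 32, mice 24.8, large insects 15.8, small lizards 7.66. Add prey in this order while the next type's profitability exceeds the intake rate on those already taken.
Rate on top 1: 82.75. voles: 32 < 82.75 → exclude; stop.
Optimal diet: shrews — 1 of 5 types.

1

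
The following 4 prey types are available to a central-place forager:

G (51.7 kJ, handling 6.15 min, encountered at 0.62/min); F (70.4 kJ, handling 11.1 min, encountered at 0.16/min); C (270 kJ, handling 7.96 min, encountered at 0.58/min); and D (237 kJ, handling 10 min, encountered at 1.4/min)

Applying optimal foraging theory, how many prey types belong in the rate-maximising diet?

Profitabilities (E/h, kJ/min): C 33.9, D 23.7, G 8.41, F 6.34. Add prey in this order while the next type's profitability exceeds the intake rate on those already taken.
Rate on top 1: 27.88. D: 23.7 < 27.88 → exclude; stop.
Optimal diet: C — 1 of 4 types.

1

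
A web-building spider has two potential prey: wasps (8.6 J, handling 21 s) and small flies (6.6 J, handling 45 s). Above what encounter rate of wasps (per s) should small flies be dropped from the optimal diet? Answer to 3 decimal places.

At the threshold, the rate on wasps alone equals the profitability of small flies: λ·8.6/(1 + λ·21) = 6.6/45 = 0.1467.
Rearranging, λ(8.6 − 0.1467×21) = 0.1467, so λ = 0.1467/5.52 = 0.02657 per s.

0.027 per s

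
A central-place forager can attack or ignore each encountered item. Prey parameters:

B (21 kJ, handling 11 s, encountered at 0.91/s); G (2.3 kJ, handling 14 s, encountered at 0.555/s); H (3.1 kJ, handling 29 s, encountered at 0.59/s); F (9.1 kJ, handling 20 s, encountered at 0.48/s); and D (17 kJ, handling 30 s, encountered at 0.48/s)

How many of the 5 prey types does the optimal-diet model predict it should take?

1

Rank by E/h (kJ/s): B 1.91, D 0.567, F 0.455, G 0.164, H 0.107. Include each in turn until the next type's E/h falls below the running intake rate.
Rate on top 1: 1.736. D: 0.567 < 1.736 → exclude; stop.
Optimal diet: B — 1 of 5 types.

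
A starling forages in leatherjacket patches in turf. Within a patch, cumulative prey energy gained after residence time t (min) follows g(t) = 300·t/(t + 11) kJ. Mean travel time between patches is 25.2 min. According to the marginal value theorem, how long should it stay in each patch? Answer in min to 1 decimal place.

16.6 min

Optimal t* satisfies g'(t*) = g(t*)/(T + t*).
g'(t) = 300·11/(t + 11)². Setting 300·11/(t+11)² = 300t/[(t+11)(25.2+t)] gives 11(25.2+t) = t(t+11), so t² = 11×25.2 = 277.2.
t* = √277.2 = 16.65 min.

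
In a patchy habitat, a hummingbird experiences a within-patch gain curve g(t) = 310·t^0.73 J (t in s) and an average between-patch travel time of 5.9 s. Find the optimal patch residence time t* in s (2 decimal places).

15.95 s

Optimal t* satisfies g'(t*) = g(t*)/(T + t*).
g'(t) = 0.73·310·t^-0.27. Setting 0.73·310·t^-0.27 = 310·t^0.73/(5.9+t) gives 0.73(5.9+t) = t, so 0.27·t = 0.73×5.9.
t* = 0.73×5.9/0.27 = 15.95 s.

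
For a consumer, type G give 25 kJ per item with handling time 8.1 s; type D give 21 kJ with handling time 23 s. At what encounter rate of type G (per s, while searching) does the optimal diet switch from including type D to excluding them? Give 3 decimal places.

Drop type D once their profitability E₂/h₂ falls below the rate achievable on type G alone: E₂/h₂ = λE₁/(1 + λh₁).
Solve for λ: λE₁h₂ = E₂(1 + λh₁) → λ(E₁h₂ − E₂h₁) = E₂ → λ = E₂/(E₁h₂ − E₂h₁).
λ = 21/(25×23 − 21×8.1) = 21/404.9 = 0.05186 per s.

0.052 per s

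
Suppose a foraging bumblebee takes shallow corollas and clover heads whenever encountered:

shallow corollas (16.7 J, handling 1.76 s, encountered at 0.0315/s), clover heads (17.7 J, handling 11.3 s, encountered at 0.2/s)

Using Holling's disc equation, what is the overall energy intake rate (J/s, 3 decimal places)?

R = Σλ_iE_i / (1 + Σλ_ih_i)
Numerator: 0.0315×16.7 + 0.2×17.7 = 4.066
Denominator: 1 + 0.0315×1.76 + 0.2×11.3 = 3.315
R = 4.066/3.315 = 1.226 J/s

1.226 J/s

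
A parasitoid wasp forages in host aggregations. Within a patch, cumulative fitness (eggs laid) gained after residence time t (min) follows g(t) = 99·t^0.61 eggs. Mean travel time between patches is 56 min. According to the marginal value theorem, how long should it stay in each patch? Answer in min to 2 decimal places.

87.59 min

Maximise g(t)/(T+t): set derivative to zero → g'(t)(T+t) = g(t).
g'(t) = 0.61·99·t^-0.39. Setting 0.61·99·t^-0.39 = 99·t^0.61/(56+t) gives 0.61(56+t) = t, so 0.39·t = 0.61×56.
t* = 0.61×56/0.39 = 87.59 min.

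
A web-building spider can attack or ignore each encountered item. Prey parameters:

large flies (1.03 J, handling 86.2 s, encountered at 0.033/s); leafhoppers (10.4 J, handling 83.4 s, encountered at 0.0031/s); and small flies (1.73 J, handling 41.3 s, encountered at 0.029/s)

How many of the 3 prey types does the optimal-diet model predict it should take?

2

E/h in descending order: leafhoppers 0.125, small flies 0.0419, large flies 0.0119 J/s. The optimal diet is the largest prefix of this list for which every included type satisfies E_i/h_i > R on the types above it.
Rate on top 1: 0.02562. small flies: 0.0419 > 0.02562 → include.
Rate on top 2: 0.03355. large flies: 0.0119 < 0.03355 → exclude; stop.
Optimal diet: leafhoppers, small flies — 2 of 3 types.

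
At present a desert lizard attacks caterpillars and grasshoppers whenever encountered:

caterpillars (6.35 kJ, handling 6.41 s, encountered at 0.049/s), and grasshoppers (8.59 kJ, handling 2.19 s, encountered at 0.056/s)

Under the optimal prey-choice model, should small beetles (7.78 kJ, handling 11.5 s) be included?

Intake rate on the current diet: R = (0.049×6.35 + 0.056×8.59) / (1 + 0.049×6.41 + 0.056×2.19) = 0.7922/1.437 = 0.5514 kJ/s.
small beetles: E/h = 7.78/11.5 = 0.6765 kJ/s.
Since 0.6765 > R, including small beetles increases the long-run rate.

Yes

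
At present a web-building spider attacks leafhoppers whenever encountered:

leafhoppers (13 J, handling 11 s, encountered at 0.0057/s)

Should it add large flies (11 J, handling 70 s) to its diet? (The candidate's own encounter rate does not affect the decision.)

Yes

Intake rate on the current diet: R = (0.0057×13) / (1 + 0.0057×11) = 0.0741/1.063 = 0.06973 J/s.
large flies: E/h = 11/70 = 0.1571 J/s.
Since 0.1571 > R, including large flies increases the long-run rate.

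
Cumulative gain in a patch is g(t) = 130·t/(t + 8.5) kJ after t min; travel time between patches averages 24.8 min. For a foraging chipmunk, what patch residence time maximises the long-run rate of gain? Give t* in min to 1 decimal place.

By the marginal value theorem, leave when the instantaneous gain rate g'(t) equals the habitat-wide average g(t)/(T + t).
g'(t) = 130·8.5/(t + 8.5)². Setting 130·8.5/(t+8.5)² = 130t/[(t+8.5)(24.8+t)] gives 8.5(24.8+t) = t(t+8.5), so t² = 8.5×24.8 = 210.8.
t* = √210.8 = 14.52 min.

14.5 min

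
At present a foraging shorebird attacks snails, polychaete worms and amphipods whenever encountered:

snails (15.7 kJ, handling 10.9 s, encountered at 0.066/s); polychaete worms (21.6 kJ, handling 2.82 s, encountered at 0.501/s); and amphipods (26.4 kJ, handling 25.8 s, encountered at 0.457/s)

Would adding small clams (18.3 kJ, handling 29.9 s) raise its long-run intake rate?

No

Current rate: (0.066×15.7 + 0.501×21.6 + 0.457×26.4)/(1 + 0.066×10.9 + 0.501×2.82 + 0.457×25.8) = 1.603 kJ/s.
small clams: E/h = 18.3/29.9 = 0.612 kJ/s.
Since 0.612 < R, time spent handling small clams is better spent searching.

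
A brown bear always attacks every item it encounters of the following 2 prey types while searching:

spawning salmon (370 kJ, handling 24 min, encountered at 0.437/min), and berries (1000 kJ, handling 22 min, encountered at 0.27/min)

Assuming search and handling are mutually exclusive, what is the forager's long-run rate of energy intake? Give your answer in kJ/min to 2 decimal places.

R = Σλ_iE_i / (1 + Σλ_ih_i)
Numerator: 0.437×370 + 0.27×1000 = 431.7
Denominator: 1 + 0.437×24 + 0.27×22 = 17.43
R = 431.7/17.43 = 24.77 kJ/min

24.77 kJ/min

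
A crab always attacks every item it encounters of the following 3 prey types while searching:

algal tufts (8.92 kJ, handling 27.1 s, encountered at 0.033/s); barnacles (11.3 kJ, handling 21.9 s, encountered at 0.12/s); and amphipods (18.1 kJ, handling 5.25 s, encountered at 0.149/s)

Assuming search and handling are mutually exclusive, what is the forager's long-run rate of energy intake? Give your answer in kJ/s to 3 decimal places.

0.820 kJ/s

R = Σλ_iE_i / (1 + Σλ_ih_i)
Numerator: 0.033×8.92 + 0.12×11.3 + 0.149×18.1 = 4.347
Denominator: 1 + 0.033×27.1 + 0.12×21.9 + 0.149×5.25 = 5.305
R = 4.347/5.305 = 0.8195 kJ/s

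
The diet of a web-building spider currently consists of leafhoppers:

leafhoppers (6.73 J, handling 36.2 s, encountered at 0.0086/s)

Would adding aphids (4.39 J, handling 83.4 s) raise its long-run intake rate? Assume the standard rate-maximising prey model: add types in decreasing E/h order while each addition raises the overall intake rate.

Yes

On leafhoppers alone, R = ΣλE/(1+Σλh) = 0.05788/1.311 = 0.04414 J/s.
aphids: E/h = 4.39/83.4 = 0.05264 J/s.
Since 0.05264 > R, including aphids increases the long-run rate.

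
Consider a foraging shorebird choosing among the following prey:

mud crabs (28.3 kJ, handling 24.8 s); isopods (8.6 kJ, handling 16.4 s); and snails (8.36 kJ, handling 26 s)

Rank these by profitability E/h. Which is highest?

mud crabs

Profitability E/h (kJ/s): mud crabs = 28.3/24.8 = 1.14, isopods = 8.6/16.4 = 0.524, snails = 8.36/26 = 0.322.
Ranked: mud crabs > isopods > snails.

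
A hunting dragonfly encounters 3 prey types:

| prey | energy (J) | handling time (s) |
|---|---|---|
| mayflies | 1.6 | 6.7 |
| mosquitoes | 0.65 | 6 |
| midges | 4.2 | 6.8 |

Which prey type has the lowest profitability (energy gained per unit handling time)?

mosquitoes

Profitability E/h (J/s): mayflies = 1.6/6.7 = 0.239, mosquitoes = 0.65/6 = 0.108, midges = 4.2/6.8 = 0.618.
Ranked: midges > mayflies > mosquitoes.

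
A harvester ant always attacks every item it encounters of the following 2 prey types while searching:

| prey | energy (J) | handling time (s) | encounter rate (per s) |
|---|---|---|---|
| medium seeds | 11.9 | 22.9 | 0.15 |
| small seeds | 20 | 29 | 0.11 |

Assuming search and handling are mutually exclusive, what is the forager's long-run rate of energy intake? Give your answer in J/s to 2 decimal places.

Energy encountered per unit search time: 0.15×11.9 + 0.11×20 = 3.985 J/s.
Handling time per unit search time: 0.15×22.9 + 0.11×29 = 6.625.
Rate = 3.985/(1 + 6.625) = 0.5226 J/s.

0.52 J/s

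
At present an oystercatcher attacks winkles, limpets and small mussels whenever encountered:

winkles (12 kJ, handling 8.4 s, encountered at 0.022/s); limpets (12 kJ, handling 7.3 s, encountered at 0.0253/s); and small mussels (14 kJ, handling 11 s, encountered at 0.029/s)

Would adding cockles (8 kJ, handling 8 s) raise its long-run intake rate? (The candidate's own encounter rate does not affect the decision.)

Yes

Current rate: (0.022×12 + 0.0253×12 + 0.029×14)/(1 + 0.022×8.4 + 0.0253×7.3 + 0.029×11) = 0.5766 kJ/s.
Profitability of cockles: 8/8 = 1 kJ/s.
1 > 0.5766, so adding cockles raises the average — include it.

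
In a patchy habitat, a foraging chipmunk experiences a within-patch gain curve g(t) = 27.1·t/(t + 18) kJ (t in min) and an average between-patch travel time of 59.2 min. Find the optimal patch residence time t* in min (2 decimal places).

32.64 min

Maximise g(t)/(T+t): set derivative to zero → g'(t)(T+t) = g(t).
g'(t) = 27.1·18/(t + 18)². Setting 27.1·18/(t+18)² = 27.1t/[(t+18)(59.2+t)] gives 18(59.2+t) = t(t+18), so t² = 18×59.2 = 1066.
t* = √1066 = 32.64 min.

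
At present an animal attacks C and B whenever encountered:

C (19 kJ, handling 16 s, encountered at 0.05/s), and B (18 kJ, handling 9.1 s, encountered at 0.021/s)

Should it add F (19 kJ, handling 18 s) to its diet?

On C and B alone, R = ΣλE/(1+Σλh) = 1.328/1.991 = 0.667 kJ/s.
Profitability of F: 19/18 = 1.056 kJ/s.
1.056 > 0.667, so adding F raises the average — include it.

Yes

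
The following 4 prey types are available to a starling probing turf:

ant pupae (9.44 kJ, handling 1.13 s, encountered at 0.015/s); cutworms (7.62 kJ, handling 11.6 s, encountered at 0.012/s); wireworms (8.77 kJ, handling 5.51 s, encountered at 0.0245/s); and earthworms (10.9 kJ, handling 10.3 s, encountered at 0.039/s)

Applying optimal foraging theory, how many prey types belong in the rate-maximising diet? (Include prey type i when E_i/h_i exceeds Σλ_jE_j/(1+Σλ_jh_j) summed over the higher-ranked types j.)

Rank by E/h (kJ/s): ant pupae 8.35, wireworms 1.59, earthworms 1.06, cutworms 0.657. Include each in turn until the next type's E/h falls below the running intake rate.
Rate on top 1: 0.1392. wireworms: 1.59 > 0.1392 → include.
Rate on top 2: 0.3094. earthworms: 1.06 > 0.3094 → include.
Rate on top 3: 0.5031. cutworms: 0.657 > 0.5031 → include.
Optimal diet: ant pupae, wireworms, earthworms, cutworms — 4 of 4 types.

4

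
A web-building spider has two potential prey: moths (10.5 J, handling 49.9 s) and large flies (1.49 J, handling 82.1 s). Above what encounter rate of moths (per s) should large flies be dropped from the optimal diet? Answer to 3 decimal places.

The zero-one rule: include large flies iff E₂/h₂ > λE₁/(1+λh₁). Equality gives the switch point.
λE₁h₂ = E₂ + λE₂h₁ ⇒ λ = E₂/(E₁h₂ − E₂h₁) = 1.49/(862 − 74.35) = 0.001892 per s.

0.002 per s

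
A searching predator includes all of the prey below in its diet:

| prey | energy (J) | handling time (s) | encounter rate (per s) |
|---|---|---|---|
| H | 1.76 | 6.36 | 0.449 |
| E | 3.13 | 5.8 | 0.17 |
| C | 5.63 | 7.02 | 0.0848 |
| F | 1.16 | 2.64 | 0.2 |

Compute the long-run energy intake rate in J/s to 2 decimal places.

0.34 J/s

Energy encountered per unit search time: 0.449×1.76 + 0.17×3.13 + 0.0848×5.63 + 0.2×1.16 = 2.032 J/s.
Handling time per unit search time: 0.449×6.36 + 0.17×5.8 + 0.0848×7.02 + 0.2×2.64 = 4.965.
Rate = 2.032/(1 + 4.965) = 0.3406 J/s.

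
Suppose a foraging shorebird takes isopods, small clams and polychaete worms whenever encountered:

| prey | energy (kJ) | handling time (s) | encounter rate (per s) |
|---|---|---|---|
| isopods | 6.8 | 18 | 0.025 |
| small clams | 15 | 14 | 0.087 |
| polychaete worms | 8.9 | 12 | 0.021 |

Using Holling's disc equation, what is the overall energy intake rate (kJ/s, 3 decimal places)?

Energy encountered per unit search time: 0.025×6.8 + 0.087×15 + 0.021×8.9 = 1.662 kJ/s.
Handling time per unit search time: 0.025×18 + 0.087×14 + 0.021×12 = 1.92.
Rate = 1.662/(1 + 1.92) = 0.5691 kJ/s.

0.569 kJ/s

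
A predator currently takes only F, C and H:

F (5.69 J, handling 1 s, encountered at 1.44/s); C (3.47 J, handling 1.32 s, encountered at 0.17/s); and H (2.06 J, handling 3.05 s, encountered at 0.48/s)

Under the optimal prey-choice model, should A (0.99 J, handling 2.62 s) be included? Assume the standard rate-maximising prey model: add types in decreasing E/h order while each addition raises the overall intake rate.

No

On F, C and H alone, R = ΣλE/(1+Σλh) = 9.772/4.128 = 2.367 J/s.
A: E/h = 0.99/2.62 = 0.3779 J/s.
0.3779 < 2.367, so adding A would lower the average — exclude it.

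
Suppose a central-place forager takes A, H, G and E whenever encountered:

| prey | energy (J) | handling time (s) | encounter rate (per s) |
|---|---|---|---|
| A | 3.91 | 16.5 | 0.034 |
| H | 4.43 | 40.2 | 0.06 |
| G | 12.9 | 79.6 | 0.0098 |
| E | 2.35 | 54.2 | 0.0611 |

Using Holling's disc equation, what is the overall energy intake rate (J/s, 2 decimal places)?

Energy encountered per unit search time: 0.034×3.91 + 0.06×4.43 + 0.0098×12.9 + 0.0611×2.35 = 0.6687 J/s.
Handling time per unit search time: 0.034×16.5 + 0.06×40.2 + 0.0098×79.6 + 0.0611×54.2 = 7.065.
Rate = 0.6687/(1 + 7.065) = 0.08292 J/s.

0.08 J/s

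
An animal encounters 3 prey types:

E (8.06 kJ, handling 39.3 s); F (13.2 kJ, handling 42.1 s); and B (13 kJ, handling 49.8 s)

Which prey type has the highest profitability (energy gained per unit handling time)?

F

In descending order of E/h:
F: 13.2/42.1 = 0.314 kJ/s
B: 13/49.8 = 0.261 kJ/s
E: 8.06/39.3 = 0.205 kJ/s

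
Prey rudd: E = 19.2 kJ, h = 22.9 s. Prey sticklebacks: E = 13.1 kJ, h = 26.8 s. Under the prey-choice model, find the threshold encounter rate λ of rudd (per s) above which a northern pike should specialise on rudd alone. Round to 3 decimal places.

0.061 per s

At the threshold, the rate on rudd alone equals the profitability of sticklebacks: λ·19.2/(1 + λ·22.9) = 13.1/26.8 = 0.4888.
Rearranging, λ(19.2 − 0.4888×22.9) = 0.4888, so λ = 0.4888/8.006 = 0.06105 per s.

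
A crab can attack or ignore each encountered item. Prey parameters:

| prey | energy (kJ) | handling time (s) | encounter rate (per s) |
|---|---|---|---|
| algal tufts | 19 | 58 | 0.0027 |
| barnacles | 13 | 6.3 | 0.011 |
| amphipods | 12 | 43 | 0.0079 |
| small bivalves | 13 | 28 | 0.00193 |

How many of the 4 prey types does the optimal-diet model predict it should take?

4

E/h in descending order: barnacles 2.06, small bivalves 0.464, algal tufts 0.328, amphipods 0.279 kJ/s. The optimal diet is the largest prefix of this list for which every included type satisfies E_i/h_i > R on the types above it.
Rate on top 1: 0.1337. small bivalves: 0.464 > 0.1337 → include.
Rate on top 2: 0.1496. algal tufts: 0.328 > 0.1496 → include.
Rate on top 3: 0.1714. amphipods: 0.279 > 0.1714 → include.
Optimal diet: barnacles, small bivalves, algal tufts, amphipods — 4 of 4 types.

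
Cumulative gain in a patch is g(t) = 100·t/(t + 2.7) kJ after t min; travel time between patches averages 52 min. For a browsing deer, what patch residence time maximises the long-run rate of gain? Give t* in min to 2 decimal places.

Maximise g(t)/(T+t): set derivative to zero → g'(t)(T+t) = g(t).
g'(t) = 100·2.7/(t + 2.7)². Setting 100·2.7/(t+2.7)² = 100t/[(t+2.7)(52+t)] gives 2.7(52+t) = t(t+2.7), so t² = 2.7×52 = 140.4.
t* = √140.4 = 11.85 min.

11.85 min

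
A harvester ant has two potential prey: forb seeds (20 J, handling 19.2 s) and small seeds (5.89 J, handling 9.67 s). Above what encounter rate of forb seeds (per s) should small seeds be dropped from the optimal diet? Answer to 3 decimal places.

0.073 per s

The zero-one rule: include small seeds iff E₂/h₂ > λE₁/(1+λh₁). Equality gives the switch point.
λE₁h₂ = E₂ + λE₂h₁ ⇒ λ = E₂/(E₁h₂ − E₂h₁) = 5.89/(193.4 − 113.1) = 0.07334 per s.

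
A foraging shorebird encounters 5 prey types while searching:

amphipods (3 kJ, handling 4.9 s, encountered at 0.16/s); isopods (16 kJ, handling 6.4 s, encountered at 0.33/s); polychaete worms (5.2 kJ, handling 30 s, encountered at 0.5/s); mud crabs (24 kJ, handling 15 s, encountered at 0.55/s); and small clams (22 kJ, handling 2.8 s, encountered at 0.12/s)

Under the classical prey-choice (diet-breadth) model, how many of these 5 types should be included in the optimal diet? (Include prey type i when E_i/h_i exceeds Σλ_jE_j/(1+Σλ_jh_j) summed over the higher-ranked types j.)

Rank by E/h (kJ/s): small clams 7.86, isopods 2.5, mud crabs 1.6, amphipods 0.612, polychaete worms 0.173. Include each in turn until the next type's E/h falls below the running intake rate.
Rate on top 1: 1.976. isopods: 2.5 > 1.976 → include.
Rate on top 2: 2.297. mud crabs: 1.6 < 2.297 → exclude; stop.
Optimal diet: small clams, isopods — 2 of 5 types.

2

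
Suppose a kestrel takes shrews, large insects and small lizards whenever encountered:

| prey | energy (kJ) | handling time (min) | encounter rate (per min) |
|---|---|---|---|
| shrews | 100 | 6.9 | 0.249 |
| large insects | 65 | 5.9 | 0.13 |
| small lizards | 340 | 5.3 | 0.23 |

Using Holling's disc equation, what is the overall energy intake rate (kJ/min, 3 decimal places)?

23.713 kJ/min

Energy encountered per unit search time: 0.249×100 + 0.13×65 + 0.23×340 = 111.5 kJ/min.
Handling time per unit search time: 0.249×6.9 + 0.13×5.9 + 0.23×5.3 = 3.704.
Rate = 111.5/(1 + 3.704) = 23.71 kJ/min.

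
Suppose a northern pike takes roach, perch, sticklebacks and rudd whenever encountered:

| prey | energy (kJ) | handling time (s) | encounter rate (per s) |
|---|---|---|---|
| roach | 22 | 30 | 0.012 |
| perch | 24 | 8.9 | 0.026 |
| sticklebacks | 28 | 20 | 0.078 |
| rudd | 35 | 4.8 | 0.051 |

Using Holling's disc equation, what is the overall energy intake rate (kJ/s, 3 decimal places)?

1.430 kJ/s

Energy encountered per unit search time: 0.012×22 + 0.026×24 + 0.078×28 + 0.051×35 = 4.857 kJ/s.
Handling time per unit search time: 0.012×30 + 0.026×8.9 + 0.078×20 + 0.051×4.8 = 2.396.
Rate = 4.857/(1 + 2.396) = 1.43 kJ/s.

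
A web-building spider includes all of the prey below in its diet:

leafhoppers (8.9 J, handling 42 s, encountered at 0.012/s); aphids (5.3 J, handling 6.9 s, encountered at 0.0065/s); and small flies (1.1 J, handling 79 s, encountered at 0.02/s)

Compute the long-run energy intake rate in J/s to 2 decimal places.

0.05 J/s

R = (0.012×8.9 + 0.0065×5.3 + 0.02×1.1) / (1 + 0.012×42 + 0.0065×6.9 + 0.02×79) = 0.1633/3.129 = 0.05218 J/s.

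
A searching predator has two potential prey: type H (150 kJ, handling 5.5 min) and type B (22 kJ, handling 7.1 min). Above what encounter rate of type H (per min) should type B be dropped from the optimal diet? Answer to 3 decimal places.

0.023 per min

The zero-one rule: include type B iff E₂/h₂ > λE₁/(1+λh₁). Equality gives the switch point.
λE₁h₂ = E₂ + λE₂h₁ ⇒ λ = E₂/(E₁h₂ − E₂h₁) = 22/(1065 − 121) = 0.02331 per min.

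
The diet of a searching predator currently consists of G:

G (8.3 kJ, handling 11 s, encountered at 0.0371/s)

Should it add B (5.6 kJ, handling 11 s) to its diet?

Intake rate on the current diet: R = (0.0371×8.3) / (1 + 0.0371×11) = 0.3079/1.408 = 0.2187 kJ/s.
Profitability of B: 5.6/11 = 0.5091 kJ/s.
Since 0.5091 > R, including B increases the long-run rate.

Yes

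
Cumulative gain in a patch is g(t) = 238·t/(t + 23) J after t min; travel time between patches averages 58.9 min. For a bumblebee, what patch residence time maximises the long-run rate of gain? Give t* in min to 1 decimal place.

36.8 min

By the marginal value theorem, leave when the instantaneous gain rate g'(t) equals the habitat-wide average g(t)/(T + t).
g'(t) = 238·23/(t + 23)². Setting 238·23/(t+23)² = 238t/[(t+23)(58.9+t)] gives 23(58.9+t) = t(t+23), so t² = 23×58.9 = 1355.
t* = √1355 = 36.81 min.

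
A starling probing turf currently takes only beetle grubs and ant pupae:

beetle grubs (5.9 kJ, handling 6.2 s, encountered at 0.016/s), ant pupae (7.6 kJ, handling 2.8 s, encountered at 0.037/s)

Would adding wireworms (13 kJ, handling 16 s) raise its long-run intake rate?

Yes

Current rate: (0.016×5.9 + 0.037×7.6)/(1 + 0.016×6.2 + 0.037×2.8) = 0.3123 kJ/s.
wireworms: E/h = 13/16 = 0.8125 kJ/s.
Since 0.8125 > R, including wireworms increases the long-run rate.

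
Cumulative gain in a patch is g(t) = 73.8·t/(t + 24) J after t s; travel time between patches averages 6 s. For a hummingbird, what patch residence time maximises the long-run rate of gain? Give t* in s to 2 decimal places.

12.00 s

Optimal t* satisfies g'(t*) = g(t*)/(T + t*).
g'(t) = 73.8·24/(t + 24)². Setting 73.8·24/(t+24)² = 73.8t/[(t+24)(6+t)] gives 24(6+t) = t(t+24), so t² = 24×6 = 144.
t* = √144 = 12 s.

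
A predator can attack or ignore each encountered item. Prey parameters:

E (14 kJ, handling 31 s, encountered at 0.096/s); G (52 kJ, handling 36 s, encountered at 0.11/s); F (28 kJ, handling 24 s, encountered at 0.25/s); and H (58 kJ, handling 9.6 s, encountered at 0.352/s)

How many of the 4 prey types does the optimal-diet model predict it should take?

1

Profitabilities (E/h, kJ/s): H 6.04, G 1.44, F 1.17, E 0.452. Add prey in this order while the next type's profitability exceeds the intake rate on those already taken.
Rate on top 1: 4.662. G: 1.44 < 4.662 → exclude; stop.
Optimal diet: H — 1 of 4 types.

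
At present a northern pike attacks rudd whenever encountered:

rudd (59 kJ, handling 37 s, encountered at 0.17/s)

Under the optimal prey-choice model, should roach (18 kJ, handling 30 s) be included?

No

Intake rate on the current diet: R = (0.17×59) / (1 + 0.17×37) = 10.03/7.29 = 1.376 kJ/s.
Profitability of roach: 18/30 = 0.6 kJ/s.
Since 0.6 < R, time spent handling roach is better spent searching.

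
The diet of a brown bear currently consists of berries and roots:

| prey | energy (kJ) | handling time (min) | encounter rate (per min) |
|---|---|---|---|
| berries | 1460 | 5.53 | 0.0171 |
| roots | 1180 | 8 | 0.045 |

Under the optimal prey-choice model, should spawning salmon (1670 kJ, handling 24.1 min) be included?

Intake rate on the current diet: R = (0.0171×1460 + 0.045×1180) / (1 + 0.0171×5.53 + 0.045×8) = 78.07/1.455 = 53.67 kJ/min.
spawning salmon: E/h = 1670/24.1 = 69.29 kJ/min.
Since 69.29 > R, including spawning salmon increases the long-run rate.

Yes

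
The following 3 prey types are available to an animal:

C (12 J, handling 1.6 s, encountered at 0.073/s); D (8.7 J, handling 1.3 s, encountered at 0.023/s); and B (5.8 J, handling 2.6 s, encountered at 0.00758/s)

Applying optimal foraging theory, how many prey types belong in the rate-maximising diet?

3

E/h in descending order: C 7.5, D 6.69, B 2.23 J/s. The optimal diet is the largest prefix of this list for which every included type satisfies E_i/h_i > R on the types above it.
Rate on top 1: 0.7844. D: 6.69 > 0.7844 → include.
Rate on top 2: 0.9384. B: 2.23 > 0.9384 → include.
Optimal diet: C, D, B — 3 of 3 types.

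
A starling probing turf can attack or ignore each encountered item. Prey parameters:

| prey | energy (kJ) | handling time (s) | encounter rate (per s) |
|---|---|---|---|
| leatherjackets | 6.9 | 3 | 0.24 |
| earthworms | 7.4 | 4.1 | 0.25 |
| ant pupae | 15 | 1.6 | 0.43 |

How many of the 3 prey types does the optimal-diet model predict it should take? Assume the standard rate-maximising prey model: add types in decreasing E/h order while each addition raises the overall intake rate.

Profitabilities (E/h, kJ/s): ant pupae 9.38, leatherjackets 2.3, earthworms 1.8. Add prey in this order while the next type's profitability exceeds the intake rate on those already taken.
Rate on top 1: 3.821. leatherjackets: 2.3 < 3.821 → exclude; stop.
Optimal diet: ant pupae — 1 of 3 types.

1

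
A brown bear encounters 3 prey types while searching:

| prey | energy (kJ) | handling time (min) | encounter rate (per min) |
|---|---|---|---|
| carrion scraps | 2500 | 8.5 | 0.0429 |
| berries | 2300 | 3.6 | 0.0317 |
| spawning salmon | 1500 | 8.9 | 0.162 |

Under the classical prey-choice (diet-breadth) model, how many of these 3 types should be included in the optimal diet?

E/h in descending order: berries 639, carrion scraps 294, spawning salmon 169 kJ/min. The optimal diet is the largest prefix of this list for which every included type satisfies E_i/h_i > R on the types above it.
Rate on top 1: 65.44. carrion scraps: 294 > 65.44 → include.
Rate on top 2: 121.8. spawning salmon: 169 > 121.8 → include.
Optimal diet: berries, carrion scraps, spawning salmon — 3 of 3 types.

3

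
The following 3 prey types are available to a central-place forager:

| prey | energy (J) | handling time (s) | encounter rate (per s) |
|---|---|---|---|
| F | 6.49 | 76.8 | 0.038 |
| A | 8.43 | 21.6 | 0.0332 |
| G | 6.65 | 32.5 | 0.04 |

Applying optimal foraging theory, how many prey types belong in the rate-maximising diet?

2

Profitabilities (E/h, J/s): A 0.39, G 0.205, F 0.0845. Add prey in this order while the next type's profitability exceeds the intake rate on those already taken.
Rate on top 1: 0.163. G: 0.205 > 0.163 → include.
Rate on top 2: 0.1809. F: 0.0845 < 0.1809 → exclude; stop.
Optimal diet: A, G — 2 of 3 types.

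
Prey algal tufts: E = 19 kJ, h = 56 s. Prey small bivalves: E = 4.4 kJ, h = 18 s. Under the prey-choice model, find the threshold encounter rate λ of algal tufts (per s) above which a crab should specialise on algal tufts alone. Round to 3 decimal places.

0.046 per s

At the threshold, the rate on algal tufts alone equals the profitability of small bivalves: λ·19/(1 + λ·56) = 4.4/18 = 0.2444.
Rearranging, λ(19 − 0.2444×56) = 0.2444, so λ = 0.2444/5.311 = 0.04603 per s.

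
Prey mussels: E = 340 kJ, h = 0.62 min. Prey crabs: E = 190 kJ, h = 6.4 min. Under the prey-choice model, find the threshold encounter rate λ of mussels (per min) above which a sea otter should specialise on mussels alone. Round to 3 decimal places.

0.092 per min

The zero-one rule: include crabs iff E₂/h₂ > λE₁/(1+λh₁). Equality gives the switch point.
λE₁h₂ = E₂ + λE₂h₁ ⇒ λ = E₂/(E₁h₂ − E₂h₁) = 190/(2176 − 117.8) = 0.09231 per min.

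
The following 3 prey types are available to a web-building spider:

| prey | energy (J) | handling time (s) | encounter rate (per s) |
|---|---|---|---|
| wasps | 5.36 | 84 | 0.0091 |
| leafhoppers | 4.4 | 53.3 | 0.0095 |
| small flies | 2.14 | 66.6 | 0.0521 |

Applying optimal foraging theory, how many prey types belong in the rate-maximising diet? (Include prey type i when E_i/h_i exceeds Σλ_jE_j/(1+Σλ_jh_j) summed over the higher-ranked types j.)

Rank by E/h (J/s): leafhoppers 0.0826, wasps 0.0638, small flies 0.0321. Include each in turn until the next type's E/h falls below the running intake rate.
Rate on top 1: 0.02775. wasps: 0.0638 > 0.02775 → include.
Rate on top 2: 0.03989. small flies: 0.0321 < 0.03989 → exclude; stop.
Optimal diet: leafhoppers, wasps — 2 of 3 types.

2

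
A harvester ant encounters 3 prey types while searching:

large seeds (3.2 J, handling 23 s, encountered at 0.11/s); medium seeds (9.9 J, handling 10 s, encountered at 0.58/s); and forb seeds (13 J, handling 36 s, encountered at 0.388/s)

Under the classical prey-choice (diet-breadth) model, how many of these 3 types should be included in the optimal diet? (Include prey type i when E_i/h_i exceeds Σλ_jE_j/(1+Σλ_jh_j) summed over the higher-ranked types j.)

1

Rank by E/h (J/s): medium seeds 0.99, forb seeds 0.361, large seeds 0.139. Include each in turn until the next type's E/h falls below the running intake rate.
Rate on top 1: 0.8444. forb seeds: 0.361 < 0.8444 → exclude; stop.
Optimal diet: medium seeds — 1 of 3 types.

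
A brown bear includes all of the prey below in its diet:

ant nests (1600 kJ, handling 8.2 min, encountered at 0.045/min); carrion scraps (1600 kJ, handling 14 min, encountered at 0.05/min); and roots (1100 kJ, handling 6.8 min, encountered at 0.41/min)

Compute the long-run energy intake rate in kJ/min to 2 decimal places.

124.15 kJ/min

Energy encountered per unit search time: 0.045×1600 + 0.05×1600 + 0.41×1100 = 603 kJ/min.
Handling time per unit search time: 0.045×8.2 + 0.05×14 + 0.41×6.8 = 3.857.
Rate = 603/(1 + 3.857) = 124.2 kJ/min.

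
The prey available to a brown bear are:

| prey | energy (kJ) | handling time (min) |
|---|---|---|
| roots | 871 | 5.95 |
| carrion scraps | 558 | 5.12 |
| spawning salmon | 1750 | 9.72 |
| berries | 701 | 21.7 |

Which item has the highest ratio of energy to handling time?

Profitability E/h (kJ/min): roots = 871/5.95 = 146, carrion scraps = 558/5.12 = 109, spawning salmon = 1750/9.72 = 180, berries = 701/21.7 = 32.3.
Ranked: spawning salmon > roots > carrion scraps > berries.

spawning salmon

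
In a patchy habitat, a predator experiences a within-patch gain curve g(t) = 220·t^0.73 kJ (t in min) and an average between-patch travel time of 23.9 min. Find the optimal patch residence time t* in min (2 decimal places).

64.62 min

By the marginal value theorem, leave when the instantaneous gain rate g'(t) equals the habitat-wide average g(t)/(T + t).
g'(t) = 0.73·220·t^-0.27. Setting 0.73·220·t^-0.27 = 220·t^0.73/(23.9+t) gives 0.73(23.9+t) = t, so 0.27·t = 0.73×23.9.
t* = 0.73×23.9/0.27 = 64.62 min.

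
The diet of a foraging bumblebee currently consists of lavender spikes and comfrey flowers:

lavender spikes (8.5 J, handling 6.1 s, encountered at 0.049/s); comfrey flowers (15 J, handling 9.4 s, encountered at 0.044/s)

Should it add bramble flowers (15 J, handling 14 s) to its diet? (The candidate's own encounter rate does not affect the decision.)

On lavender spikes and comfrey flowers alone, R = ΣλE/(1+Σλh) = 1.077/1.712 = 0.6286 J/s.
Profitability of bramble flowers: 15/14 = 1.071 J/s.
1.071 > 0.6286, so adding bramble flowers raises the average — include it.

Yes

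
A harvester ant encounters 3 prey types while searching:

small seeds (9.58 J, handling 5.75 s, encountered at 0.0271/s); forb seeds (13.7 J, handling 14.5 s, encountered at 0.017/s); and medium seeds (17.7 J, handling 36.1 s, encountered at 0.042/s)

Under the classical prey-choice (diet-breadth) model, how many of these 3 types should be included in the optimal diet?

Rank by E/h (J/s): small seeds 1.67, forb seeds 0.945, medium seeds 0.49. Include each in turn until the next type's E/h falls below the running intake rate.
Rate on top 1: 0.2246. forb seeds: 0.945 > 0.2246 → include.
Rate on top 2: 0.3512. medium seeds: 0.49 > 0.3512 → include.
Optimal diet: small seeds, forb seeds, medium seeds — 3 of 3 types.

3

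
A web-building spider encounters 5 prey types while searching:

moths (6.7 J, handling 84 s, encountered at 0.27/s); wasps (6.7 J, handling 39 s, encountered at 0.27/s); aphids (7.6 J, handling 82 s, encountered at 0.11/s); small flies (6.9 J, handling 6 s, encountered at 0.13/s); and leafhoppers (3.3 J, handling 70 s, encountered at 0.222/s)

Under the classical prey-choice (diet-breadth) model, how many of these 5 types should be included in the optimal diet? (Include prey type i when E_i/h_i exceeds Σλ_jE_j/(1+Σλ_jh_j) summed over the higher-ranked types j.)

Rank by E/h (J/s): small flies 1.15, wasps 0.172, aphids 0.0927, moths 0.0798, leafhoppers 0.0471. Include each in turn until the next type's E/h falls below the running intake rate.
Rate on top 1: 0.5039. wasps: 0.172 < 0.5039 → exclude; stop.
Optimal diet: small flies — 1 of 5 types.

1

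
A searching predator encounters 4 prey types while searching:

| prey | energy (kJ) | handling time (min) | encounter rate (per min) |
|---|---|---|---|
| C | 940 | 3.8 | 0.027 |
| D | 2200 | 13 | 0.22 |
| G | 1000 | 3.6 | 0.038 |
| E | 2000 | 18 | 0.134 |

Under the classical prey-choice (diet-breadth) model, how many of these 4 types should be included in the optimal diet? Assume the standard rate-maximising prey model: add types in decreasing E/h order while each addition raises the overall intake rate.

3

E/h in descending order: G 278, C 247, D 169, E 111 kJ/min. The optimal diet is the largest prefix of this list for which every included type satisfies E_i/h_i > R on the types above it.
Rate on top 1: 33.43. C: 247 > 33.43 → include.
Rate on top 2: 51.14. D: 169 > 51.14 → include.
Rate on top 3: 133.5. E: 111 < 133.5 → exclude; stop.
Optimal diet: G, C, D — 3 of 4 types.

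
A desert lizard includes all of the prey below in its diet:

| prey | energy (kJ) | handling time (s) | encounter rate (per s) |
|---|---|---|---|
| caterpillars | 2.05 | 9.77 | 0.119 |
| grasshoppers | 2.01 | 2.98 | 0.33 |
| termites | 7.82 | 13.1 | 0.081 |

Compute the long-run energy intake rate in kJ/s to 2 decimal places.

R = Σλ_iE_i / (1 + Σλ_ih_i)
Numerator: 0.119×2.05 + 0.33×2.01 + 0.081×7.82 = 1.541
Denominator: 1 + 0.119×9.77 + 0.33×2.98 + 0.081×13.1 = 4.207
R = 1.541/4.207 = 0.3662 kJ/s

0.37 kJ/s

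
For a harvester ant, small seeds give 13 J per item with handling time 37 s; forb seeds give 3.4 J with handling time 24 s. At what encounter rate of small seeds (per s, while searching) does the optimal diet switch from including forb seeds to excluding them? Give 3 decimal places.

0.018 per s

The zero-one rule: include forb seeds iff E₂/h₂ > λE₁/(1+λh₁). Equality gives the switch point.
λE₁h₂ = E₂ + λE₂h₁ ⇒ λ = E₂/(E₁h₂ − E₂h₁) = 3.4/(312 − 125.8) = 0.01826 per s.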